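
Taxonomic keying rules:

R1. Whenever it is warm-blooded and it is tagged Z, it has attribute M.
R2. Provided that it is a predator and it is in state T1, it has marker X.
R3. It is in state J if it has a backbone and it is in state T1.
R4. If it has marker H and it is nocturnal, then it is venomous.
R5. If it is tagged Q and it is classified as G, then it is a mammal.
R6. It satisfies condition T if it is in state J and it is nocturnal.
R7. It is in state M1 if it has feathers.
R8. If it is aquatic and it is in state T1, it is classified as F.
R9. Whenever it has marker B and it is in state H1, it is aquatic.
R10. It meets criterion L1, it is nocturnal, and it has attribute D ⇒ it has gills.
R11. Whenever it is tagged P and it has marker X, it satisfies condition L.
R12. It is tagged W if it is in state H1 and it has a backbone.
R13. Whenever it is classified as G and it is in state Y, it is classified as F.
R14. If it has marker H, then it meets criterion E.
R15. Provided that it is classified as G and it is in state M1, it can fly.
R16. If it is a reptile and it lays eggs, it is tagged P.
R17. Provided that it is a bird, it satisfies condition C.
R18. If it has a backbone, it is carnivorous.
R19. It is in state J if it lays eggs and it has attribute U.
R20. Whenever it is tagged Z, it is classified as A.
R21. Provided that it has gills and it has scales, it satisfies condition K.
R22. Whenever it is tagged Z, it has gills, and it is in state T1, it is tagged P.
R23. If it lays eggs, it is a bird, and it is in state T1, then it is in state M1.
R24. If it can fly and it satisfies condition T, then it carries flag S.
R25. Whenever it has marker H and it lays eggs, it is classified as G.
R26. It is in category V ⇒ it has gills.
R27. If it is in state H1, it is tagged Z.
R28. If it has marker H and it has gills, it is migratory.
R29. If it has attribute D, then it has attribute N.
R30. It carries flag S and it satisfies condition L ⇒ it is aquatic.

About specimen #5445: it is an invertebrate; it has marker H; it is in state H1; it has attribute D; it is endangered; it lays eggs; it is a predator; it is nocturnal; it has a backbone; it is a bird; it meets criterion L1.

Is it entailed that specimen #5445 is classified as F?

No

Forward chaining from the given facts derives: is venomous, has gills, is tagged W, meets criterion E, satisfies condition C, is carnivorous, is classified as G, is tagged Z, is migratory, has attribute N, is classified as A.
Rules concluding "it is classified as F": R8 needs "it is aquatic"; R13 needs "it is in state Y" — none of these are established.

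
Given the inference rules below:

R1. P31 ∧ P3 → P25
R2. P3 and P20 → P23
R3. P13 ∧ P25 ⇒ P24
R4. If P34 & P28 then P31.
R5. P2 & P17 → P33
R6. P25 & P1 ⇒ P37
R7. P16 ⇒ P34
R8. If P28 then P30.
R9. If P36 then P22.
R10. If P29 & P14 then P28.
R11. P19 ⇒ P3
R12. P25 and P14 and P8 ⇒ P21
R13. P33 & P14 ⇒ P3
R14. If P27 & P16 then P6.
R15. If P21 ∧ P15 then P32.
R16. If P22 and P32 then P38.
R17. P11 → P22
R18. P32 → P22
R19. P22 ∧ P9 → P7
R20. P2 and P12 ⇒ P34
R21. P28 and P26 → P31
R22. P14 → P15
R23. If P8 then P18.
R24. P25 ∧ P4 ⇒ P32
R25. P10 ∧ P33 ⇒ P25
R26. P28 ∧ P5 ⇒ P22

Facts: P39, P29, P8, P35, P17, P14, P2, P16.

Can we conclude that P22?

Yes

P33  (by R5: P2, P17)
P34  (by R7: P16)
P28  (by R10: P29, P14)
P3  (by R13: P33, P14)
P15  (by R22: P14)
P31  (by R4: P34, P28)
P25  (by R1: P31, P3)
P21  (by R12: P25, P14, P8)
P32  (by R15: P21, P15)
P22  (by R18: P32)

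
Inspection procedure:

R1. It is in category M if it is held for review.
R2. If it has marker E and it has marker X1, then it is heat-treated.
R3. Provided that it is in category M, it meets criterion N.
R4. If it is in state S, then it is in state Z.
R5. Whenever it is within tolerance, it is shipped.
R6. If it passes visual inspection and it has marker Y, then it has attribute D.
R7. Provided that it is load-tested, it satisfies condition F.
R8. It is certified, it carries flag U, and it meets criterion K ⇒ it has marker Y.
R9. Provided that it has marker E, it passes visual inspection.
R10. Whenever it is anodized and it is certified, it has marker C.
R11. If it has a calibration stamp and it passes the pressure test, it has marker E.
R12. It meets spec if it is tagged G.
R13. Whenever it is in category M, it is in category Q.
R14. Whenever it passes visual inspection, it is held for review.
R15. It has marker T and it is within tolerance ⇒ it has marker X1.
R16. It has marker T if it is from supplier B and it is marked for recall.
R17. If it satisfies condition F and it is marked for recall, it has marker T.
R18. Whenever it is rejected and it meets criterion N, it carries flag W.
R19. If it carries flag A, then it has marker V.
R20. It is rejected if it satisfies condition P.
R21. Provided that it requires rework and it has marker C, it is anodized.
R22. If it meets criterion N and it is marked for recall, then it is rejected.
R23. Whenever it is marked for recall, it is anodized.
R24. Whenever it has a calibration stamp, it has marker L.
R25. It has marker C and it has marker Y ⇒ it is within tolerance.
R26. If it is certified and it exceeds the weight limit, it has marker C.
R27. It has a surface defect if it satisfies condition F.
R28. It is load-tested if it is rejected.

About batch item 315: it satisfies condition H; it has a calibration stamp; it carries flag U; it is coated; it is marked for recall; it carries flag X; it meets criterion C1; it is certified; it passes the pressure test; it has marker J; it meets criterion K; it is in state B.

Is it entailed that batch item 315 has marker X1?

Yes

By R8 (it is certified, it carries flag U, it meets criterion K): it has marker Y.
By R11 (it has a calibration stamp, it passes the pressure test): it has marker E.
By R23 (it is marked for recall): it is anodized.
By R9 (it has marker E): it passes visual inspection.
By R10 (it is anodized, it is certified): it has marker C.
By R14 (it passes visual inspection): it is held for review.
By R25 (it has marker C, it has marker Y): it is within tolerance.
By R1 (it is held for review): it is in category M.
By R3 (it is in category M): it meets criterion N.
By R22 (it meets criterion N, it is marked for recall): it is rejected.
By R28 (it is rejected): it is load-tested.
By R7 (it is load-tested): it satisfies condition F.
By R17 (it satisfies condition F, it is marked for recall): it has marker T.
By R15 (it has marker T, it is within tolerance): it has marker X1.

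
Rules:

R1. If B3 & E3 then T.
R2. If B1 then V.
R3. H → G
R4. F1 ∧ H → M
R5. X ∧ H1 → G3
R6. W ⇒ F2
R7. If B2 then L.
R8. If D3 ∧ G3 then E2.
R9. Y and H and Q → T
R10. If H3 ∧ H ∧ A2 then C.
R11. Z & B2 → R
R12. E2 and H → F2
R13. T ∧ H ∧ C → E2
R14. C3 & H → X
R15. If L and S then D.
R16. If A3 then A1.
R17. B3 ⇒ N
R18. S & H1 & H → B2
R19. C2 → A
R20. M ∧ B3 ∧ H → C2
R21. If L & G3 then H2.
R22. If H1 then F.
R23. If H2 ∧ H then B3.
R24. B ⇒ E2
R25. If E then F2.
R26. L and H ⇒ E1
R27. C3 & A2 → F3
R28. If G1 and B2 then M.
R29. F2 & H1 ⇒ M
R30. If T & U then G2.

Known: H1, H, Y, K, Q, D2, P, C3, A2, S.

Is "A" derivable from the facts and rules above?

No

Forward chaining from the given facts derives: G, T, X, B2, F, F3, G3, L, D, H2, B3, E1, N.
The only rule concluding A is R19, which needs C2; that is never established.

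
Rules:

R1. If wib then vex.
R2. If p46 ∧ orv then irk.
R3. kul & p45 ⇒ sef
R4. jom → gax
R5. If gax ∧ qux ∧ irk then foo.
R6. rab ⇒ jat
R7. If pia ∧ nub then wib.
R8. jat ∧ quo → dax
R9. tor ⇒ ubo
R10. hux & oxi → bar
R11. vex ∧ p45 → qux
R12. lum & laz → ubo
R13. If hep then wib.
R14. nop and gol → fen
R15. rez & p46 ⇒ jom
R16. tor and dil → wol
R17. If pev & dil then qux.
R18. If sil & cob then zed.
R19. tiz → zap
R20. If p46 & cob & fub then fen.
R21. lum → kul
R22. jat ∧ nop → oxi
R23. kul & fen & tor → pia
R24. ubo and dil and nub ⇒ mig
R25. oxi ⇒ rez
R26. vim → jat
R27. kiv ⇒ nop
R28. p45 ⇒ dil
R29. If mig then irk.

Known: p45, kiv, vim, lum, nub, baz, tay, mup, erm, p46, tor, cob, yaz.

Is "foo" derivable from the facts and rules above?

Forward chaining from the given facts derives: ubo, kul, jat, nop, dil, sef, wol, oxi, mig, rez, irk, jom, gax.
The only rule concluding foo is R5, which needs qux; that is never established.

No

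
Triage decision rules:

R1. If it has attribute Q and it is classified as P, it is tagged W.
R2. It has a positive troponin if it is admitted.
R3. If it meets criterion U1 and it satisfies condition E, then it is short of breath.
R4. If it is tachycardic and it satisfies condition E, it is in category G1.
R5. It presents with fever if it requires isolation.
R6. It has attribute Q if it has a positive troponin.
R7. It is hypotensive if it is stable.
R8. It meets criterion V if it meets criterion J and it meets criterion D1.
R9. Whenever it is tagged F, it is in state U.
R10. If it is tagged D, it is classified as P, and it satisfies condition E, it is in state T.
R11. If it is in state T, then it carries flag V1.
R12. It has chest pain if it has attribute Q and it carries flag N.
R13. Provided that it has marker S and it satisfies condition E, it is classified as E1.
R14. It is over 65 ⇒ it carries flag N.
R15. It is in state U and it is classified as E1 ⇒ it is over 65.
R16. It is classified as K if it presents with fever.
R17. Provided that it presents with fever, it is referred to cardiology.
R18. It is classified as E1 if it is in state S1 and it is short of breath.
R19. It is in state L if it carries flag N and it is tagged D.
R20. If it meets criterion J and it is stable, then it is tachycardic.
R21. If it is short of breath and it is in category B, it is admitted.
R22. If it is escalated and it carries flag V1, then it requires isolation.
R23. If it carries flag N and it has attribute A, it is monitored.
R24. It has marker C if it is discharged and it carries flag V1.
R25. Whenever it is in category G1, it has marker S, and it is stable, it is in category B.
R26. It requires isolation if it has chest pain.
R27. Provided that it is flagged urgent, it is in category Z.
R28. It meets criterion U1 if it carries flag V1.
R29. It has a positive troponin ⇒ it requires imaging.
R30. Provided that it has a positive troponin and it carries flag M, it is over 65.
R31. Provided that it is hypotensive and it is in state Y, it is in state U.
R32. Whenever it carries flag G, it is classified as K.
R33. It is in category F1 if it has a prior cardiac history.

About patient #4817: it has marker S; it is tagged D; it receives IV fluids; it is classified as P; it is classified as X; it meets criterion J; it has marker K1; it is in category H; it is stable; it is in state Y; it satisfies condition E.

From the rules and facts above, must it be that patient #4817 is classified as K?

By R7 (it is stable): it is hypotensive.
By R10 (it is tagged D, it is classified as P, it satisfies condition E): it is in state T.
By R11 (it is in state T): it carries flag V1.
By R13 (it has marker S, it satisfies condition E): it is classified as E1.
By R20 (it meets criterion J, it is stable): it is tachycardic.
By R28 (it carries flag V1): it meets criterion U1.
By R31 (it is hypotensive, it is in state Y): it is in state U.
By R3 (it meets criterion U1, it satisfies condition E): it is short of breath.
By R4 (it is tachycardic, it satisfies condition E): it is in category G1.
By R15 (it is in state U, it is classified as E1): it is over 65.
By R25 (it is in category G1, it has marker S, it is stable): it is in category B.
By R14 (it is over 65): it carries flag N.
By R21 (it is short of breath, it is in category B): it is admitted.
By R2 (it is admitted): it has a positive troponin.
By R6 (it has a positive troponin): it has attribute Q.
By R12 (it has attribute Q, it carries flag N): it has chest pain.
By R26 (it has chest pain): it requires isolation.
By R5 (it requires isolation): it presents with fever.
By R16 (it presents with fever): it is classified as K.

Yes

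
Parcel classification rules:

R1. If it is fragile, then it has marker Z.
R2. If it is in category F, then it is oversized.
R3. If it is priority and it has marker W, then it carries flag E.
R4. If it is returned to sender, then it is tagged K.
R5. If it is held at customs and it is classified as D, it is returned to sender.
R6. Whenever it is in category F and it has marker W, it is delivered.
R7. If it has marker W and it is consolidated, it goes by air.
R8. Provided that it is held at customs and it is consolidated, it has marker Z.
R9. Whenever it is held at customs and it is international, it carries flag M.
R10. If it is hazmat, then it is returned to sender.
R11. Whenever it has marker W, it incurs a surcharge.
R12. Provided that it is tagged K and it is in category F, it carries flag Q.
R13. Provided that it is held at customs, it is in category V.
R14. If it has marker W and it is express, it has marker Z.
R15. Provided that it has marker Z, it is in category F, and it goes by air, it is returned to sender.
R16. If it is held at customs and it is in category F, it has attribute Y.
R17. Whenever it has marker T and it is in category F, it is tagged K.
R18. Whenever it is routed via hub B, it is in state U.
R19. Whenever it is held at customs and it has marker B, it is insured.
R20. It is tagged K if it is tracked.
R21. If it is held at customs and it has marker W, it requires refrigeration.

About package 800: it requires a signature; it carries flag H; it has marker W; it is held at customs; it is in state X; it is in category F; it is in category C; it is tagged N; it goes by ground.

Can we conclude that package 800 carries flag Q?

Forward chaining from the given facts derives: is oversized, is delivered, incurs a surcharge, is in category V, has attribute Y, requires refrigeration.
The only rule concluding "it carries flag Q" is R12, which needs "it is tagged K"; that is never established.

No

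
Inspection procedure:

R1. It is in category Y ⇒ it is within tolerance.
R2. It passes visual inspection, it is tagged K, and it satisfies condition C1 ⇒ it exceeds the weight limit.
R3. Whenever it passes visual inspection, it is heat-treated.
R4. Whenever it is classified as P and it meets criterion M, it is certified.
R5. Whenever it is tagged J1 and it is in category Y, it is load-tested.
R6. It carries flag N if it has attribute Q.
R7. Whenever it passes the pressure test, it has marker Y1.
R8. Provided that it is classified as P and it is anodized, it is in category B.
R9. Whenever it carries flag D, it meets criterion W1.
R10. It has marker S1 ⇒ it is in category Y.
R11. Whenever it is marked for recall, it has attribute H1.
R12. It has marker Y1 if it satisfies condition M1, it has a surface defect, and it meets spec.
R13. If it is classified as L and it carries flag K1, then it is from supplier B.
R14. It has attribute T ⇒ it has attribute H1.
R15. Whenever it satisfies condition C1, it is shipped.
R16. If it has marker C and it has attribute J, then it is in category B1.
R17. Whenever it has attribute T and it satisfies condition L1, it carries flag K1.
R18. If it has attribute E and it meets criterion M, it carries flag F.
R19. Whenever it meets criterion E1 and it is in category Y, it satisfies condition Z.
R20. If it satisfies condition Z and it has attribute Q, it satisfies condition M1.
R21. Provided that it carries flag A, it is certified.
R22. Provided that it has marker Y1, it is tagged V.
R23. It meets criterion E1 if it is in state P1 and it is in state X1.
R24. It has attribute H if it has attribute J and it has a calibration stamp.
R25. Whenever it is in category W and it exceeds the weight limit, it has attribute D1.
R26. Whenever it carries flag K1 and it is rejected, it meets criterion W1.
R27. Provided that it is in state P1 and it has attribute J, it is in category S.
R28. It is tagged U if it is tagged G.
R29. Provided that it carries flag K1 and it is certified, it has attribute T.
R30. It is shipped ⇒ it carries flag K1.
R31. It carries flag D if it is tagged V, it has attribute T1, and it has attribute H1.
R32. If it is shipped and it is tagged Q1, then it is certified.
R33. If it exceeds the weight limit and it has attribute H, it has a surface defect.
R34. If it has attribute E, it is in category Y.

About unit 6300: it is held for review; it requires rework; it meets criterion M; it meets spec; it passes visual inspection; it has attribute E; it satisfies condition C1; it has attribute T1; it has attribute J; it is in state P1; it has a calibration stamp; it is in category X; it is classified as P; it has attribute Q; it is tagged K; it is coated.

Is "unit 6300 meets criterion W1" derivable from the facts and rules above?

Forward chaining from the given facts derives: exceeds the weight limit, is heat-treated, is certified, carries flag N, is shipped, carries flag F, has attribute H, is in category S, carries flag K1, has a surface defect, is in category Y, is within tolerance, has attribute T, has attribute H1.
Rules concluding "it meets criterion W1": R9 needs "it carries flag D"; R26 needs "it is rejected" — none of these are established.

No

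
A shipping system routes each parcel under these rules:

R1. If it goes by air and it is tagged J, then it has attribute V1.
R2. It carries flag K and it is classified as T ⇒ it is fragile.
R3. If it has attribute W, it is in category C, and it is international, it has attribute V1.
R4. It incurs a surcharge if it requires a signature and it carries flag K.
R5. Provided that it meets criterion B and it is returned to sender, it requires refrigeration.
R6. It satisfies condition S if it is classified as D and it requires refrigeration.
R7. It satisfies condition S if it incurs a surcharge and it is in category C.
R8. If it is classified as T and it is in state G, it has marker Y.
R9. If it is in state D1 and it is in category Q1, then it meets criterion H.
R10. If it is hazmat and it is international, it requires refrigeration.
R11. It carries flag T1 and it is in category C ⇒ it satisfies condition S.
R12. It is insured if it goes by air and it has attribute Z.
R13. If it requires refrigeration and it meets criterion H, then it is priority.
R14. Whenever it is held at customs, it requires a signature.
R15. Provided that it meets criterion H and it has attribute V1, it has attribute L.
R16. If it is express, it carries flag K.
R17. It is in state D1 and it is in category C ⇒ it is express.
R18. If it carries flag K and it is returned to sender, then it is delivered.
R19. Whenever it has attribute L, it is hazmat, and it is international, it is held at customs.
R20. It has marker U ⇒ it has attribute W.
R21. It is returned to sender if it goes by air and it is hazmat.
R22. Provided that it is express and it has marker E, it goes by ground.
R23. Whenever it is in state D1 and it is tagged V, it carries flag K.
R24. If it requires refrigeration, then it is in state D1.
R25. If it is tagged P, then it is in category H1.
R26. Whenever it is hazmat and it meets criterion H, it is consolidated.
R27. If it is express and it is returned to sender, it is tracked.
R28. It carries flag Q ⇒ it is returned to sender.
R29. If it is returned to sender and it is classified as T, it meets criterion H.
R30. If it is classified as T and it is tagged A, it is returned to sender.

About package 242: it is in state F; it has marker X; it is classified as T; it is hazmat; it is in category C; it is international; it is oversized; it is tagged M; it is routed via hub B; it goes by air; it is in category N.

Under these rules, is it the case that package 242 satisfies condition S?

Forward chaining from the given facts derives: requires refrigeration, is returned to sender, is in state D1, meets criterion H, is priority, is express, is consolidated, is tracked, carries flag K, is delivered, is fragile.
Rules concluding "it satisfies condition S": R6 needs "it is classified as D"; R7 needs "it incurs a surcharge"; R11 needs "it carries flag T1" — none of these are established.

No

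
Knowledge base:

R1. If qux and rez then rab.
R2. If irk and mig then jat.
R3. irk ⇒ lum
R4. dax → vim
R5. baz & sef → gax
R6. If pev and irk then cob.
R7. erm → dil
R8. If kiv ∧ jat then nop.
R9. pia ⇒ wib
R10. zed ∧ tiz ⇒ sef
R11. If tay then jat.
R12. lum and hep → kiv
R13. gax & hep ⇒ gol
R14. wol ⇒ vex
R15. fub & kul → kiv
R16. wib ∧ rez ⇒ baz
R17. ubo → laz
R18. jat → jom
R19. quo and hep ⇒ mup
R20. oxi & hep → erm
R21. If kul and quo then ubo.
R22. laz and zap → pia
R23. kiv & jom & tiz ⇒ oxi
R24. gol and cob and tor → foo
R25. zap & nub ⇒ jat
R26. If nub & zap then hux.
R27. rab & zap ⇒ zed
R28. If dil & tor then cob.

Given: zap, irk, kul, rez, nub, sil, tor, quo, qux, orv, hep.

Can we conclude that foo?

No

Forward chaining from the given facts derives: rab, lum, kiv, mup, ubo, jat, hux, zed, nop, laz, jom, pia, wib, baz.
The only rule concluding foo is R24, which needs gol; that is never established.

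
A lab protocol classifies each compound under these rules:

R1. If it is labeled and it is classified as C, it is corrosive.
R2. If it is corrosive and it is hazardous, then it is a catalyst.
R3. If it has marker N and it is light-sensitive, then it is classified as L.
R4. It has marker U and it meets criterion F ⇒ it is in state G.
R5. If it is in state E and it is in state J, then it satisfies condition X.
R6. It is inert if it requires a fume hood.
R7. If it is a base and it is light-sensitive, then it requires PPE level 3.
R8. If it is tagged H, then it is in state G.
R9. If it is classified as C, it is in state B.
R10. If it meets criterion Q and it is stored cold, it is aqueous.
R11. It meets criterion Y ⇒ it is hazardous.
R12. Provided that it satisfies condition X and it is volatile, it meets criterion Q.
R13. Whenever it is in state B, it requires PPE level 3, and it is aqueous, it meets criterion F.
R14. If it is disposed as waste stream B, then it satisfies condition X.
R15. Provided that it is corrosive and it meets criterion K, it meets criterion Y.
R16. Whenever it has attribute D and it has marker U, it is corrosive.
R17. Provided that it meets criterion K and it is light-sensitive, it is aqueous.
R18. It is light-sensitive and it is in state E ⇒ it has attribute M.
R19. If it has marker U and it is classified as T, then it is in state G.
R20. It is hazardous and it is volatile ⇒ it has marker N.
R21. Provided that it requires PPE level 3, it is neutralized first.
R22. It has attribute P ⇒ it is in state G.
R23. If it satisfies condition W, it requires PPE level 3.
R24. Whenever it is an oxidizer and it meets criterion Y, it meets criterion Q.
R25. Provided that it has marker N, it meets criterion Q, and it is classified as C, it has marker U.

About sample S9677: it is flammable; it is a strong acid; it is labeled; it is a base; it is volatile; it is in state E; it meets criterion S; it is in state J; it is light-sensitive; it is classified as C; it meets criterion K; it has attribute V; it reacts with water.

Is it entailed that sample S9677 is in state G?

Yes

By R1 (it is labeled, it is classified as C): it is corrosive.
By R5 (it is in state E, it is in state J): it satisfies condition X.
By R7 (it is a base, it is light-sensitive): it requires PPE level 3.
By R9 (it is classified as C): it is in state B.
By R12 (it satisfies condition X, it is volatile): it meets criterion Q.
By R15 (it is corrosive, it meets criterion K): it meets criterion Y.
By R17 (it meets criterion K, it is light-sensitive): it is aqueous.
By R11 (it meets criterion Y): it is hazardous.
By R13 (it is in state B, it requires PPE level 3, it is aqueous): it meets criterion F.
By R20 (it is hazardous, it is volatile): it has marker N.
By R25 (it has marker N, it meets criterion Q, it is classified as C): it has marker U.
By R4 (it has marker U, it meets criterion F): it is in state G.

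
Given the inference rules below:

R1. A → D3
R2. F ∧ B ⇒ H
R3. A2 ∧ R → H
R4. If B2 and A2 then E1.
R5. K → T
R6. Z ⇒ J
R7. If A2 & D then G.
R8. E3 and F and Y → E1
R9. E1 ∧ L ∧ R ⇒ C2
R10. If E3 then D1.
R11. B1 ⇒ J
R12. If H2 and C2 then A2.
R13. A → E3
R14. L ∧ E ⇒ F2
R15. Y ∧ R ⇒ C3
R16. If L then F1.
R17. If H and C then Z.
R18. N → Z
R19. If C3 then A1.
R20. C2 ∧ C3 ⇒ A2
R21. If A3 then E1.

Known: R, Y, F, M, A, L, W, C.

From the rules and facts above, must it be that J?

Yes

E3  (by R13: A)
C3  (by R15: Y, R)
E1  (by R8: E3, F, Y)
C2  (by R9: E1, L, R)
A2  (by R20: C2, C3)
H  (by R3: A2, R)
Z  (by R17: H, C)
J  (by R6: Z)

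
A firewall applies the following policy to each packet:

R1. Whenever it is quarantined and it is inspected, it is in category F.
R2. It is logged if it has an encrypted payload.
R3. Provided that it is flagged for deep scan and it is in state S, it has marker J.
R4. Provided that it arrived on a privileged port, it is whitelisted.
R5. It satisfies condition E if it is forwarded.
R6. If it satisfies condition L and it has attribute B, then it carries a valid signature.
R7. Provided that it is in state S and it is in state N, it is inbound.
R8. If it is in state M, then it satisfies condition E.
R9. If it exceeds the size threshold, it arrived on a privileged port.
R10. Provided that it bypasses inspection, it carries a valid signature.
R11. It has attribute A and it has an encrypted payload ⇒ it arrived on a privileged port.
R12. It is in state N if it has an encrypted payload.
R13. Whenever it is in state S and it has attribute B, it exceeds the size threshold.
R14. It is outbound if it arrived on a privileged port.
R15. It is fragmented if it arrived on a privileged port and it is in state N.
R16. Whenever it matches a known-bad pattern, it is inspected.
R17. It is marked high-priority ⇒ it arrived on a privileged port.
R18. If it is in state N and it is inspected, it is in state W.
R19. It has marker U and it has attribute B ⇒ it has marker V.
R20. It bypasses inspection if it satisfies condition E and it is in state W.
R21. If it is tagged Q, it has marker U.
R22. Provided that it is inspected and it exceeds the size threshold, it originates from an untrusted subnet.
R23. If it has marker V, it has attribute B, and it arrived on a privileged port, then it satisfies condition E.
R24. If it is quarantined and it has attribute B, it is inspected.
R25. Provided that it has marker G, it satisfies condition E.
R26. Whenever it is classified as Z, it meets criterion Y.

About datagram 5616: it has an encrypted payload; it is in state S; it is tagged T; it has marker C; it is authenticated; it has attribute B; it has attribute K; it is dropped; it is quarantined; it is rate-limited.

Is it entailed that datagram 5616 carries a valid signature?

Forward chaining from the given facts derives: is logged, is in state N, exceeds the size threshold, is inspected, is in category F, is inbound, arrived on a privileged port, is outbound, is fragmented, is in state W, originates from an untrusted subnet, is whitelisted.
Rules concluding "it carries a valid signature": R6 needs "it satisfies condition L"; R10 needs "it bypasses inspection" — none of these are established.

No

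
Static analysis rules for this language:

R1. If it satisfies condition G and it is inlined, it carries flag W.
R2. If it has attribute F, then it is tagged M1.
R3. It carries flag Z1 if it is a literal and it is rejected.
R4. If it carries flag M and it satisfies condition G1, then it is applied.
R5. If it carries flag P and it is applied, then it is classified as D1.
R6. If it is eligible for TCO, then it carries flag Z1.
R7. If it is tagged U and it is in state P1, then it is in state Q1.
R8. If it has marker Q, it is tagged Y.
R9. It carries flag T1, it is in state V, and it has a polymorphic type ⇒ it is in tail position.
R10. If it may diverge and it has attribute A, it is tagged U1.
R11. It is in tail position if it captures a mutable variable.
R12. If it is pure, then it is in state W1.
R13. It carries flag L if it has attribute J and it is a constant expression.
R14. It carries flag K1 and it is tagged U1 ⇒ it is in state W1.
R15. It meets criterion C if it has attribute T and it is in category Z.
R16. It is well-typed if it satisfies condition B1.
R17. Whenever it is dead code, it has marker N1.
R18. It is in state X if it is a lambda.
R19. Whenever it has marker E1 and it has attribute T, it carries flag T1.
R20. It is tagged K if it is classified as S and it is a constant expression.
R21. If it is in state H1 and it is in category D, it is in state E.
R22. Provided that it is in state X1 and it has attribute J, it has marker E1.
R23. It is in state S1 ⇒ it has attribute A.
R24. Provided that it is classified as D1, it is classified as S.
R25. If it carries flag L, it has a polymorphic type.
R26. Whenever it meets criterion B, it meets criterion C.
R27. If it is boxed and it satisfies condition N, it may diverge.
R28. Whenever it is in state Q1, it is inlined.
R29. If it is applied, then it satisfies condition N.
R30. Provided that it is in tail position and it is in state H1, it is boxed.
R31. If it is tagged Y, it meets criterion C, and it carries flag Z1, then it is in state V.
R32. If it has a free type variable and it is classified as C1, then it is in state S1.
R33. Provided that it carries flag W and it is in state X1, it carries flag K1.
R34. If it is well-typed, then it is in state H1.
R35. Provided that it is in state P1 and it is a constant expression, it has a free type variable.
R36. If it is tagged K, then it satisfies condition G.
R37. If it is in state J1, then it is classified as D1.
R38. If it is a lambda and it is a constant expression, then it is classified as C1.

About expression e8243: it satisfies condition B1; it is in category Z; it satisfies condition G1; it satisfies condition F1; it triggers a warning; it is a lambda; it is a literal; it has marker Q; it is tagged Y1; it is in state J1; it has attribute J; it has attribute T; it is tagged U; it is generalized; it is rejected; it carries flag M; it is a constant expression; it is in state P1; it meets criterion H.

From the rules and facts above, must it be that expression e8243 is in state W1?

Forward chaining from the given facts derives: carries flag Z1, is applied, is in state Q1, is tagged Y, carries flag L, meets criterion C, is well-typed, is in state X, has a polymorphic type, is inlined, satisfies condition N, is in state V, is in state H1, has a free type variable, is classified as D1, is classified as C1, is classified as S, is in state S1, is tagged K, has attribute A, satisfies condition G, carries flag W.
Rules concluding "it is in state W1": R12 needs "it is pure"; R14 needs "it carries flag K1" — none of these are established.

No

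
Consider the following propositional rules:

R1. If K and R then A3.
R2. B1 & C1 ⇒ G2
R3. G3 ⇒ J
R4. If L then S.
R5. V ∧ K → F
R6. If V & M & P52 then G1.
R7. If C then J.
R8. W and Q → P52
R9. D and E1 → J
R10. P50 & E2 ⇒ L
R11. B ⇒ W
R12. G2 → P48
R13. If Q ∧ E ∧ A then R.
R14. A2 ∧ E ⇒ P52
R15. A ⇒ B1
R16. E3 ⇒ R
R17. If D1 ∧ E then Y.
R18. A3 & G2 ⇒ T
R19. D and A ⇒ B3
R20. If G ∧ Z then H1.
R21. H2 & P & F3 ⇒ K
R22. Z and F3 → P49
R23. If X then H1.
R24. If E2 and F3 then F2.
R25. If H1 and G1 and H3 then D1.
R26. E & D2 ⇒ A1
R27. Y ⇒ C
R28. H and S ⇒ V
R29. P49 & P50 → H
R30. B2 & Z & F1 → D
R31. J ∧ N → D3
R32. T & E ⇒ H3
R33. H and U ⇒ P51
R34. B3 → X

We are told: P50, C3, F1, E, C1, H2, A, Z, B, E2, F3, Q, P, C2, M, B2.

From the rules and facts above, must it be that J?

Yes

L  (by R10: P50, E2)
W  (by R11: B)
R  (by R13: Q, E, A)
B1  (by R15: A)
K  (by R21: H2, P, F3)
P49  (by R22: Z, F3)
H  (by R29: P49, P50)
D  (by R30: B2, Z, F1)
A3  (by R1: K, R)
G2  (by R2: B1, C1)
S  (by R4: L)
P52  (by R8: W, Q)
T  (by R18: A3, G2)
B3  (by R19: D, A)
V  (by R28: H, S)
H3  (by R32: T, E)
X  (by R34: B3)
G1  (by R6: V, M, P52)
H1  (by R23: X)
D1  (by R25: H1, G1, H3)
Y  (by R17: D1, E)
C  (by R27: Y)
J  (by R7: C)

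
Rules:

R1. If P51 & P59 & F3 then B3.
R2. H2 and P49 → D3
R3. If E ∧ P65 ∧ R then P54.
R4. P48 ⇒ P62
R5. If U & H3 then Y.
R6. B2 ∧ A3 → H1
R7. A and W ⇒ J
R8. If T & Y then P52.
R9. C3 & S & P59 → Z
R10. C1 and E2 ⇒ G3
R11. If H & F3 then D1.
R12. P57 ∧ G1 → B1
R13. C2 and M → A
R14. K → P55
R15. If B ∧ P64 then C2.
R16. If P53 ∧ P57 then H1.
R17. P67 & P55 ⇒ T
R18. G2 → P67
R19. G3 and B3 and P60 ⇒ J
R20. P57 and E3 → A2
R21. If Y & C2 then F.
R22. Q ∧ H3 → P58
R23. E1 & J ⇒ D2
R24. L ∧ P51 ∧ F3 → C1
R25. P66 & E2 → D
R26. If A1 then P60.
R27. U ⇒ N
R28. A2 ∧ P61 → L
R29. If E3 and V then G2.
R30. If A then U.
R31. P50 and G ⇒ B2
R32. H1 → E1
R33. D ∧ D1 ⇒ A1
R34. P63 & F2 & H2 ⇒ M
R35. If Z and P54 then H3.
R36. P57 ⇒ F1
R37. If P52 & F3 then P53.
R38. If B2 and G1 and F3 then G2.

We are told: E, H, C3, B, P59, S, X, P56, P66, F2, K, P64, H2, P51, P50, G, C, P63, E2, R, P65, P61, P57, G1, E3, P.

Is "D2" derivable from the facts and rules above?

Forward chaining from the given facts derives: P54, Z, B1, P55, C2, A2, D, L, B2, M, H3, F1, A, U, Y, F, N.
The only rule concluding D2 is R23, which needs E1; that is never established.

No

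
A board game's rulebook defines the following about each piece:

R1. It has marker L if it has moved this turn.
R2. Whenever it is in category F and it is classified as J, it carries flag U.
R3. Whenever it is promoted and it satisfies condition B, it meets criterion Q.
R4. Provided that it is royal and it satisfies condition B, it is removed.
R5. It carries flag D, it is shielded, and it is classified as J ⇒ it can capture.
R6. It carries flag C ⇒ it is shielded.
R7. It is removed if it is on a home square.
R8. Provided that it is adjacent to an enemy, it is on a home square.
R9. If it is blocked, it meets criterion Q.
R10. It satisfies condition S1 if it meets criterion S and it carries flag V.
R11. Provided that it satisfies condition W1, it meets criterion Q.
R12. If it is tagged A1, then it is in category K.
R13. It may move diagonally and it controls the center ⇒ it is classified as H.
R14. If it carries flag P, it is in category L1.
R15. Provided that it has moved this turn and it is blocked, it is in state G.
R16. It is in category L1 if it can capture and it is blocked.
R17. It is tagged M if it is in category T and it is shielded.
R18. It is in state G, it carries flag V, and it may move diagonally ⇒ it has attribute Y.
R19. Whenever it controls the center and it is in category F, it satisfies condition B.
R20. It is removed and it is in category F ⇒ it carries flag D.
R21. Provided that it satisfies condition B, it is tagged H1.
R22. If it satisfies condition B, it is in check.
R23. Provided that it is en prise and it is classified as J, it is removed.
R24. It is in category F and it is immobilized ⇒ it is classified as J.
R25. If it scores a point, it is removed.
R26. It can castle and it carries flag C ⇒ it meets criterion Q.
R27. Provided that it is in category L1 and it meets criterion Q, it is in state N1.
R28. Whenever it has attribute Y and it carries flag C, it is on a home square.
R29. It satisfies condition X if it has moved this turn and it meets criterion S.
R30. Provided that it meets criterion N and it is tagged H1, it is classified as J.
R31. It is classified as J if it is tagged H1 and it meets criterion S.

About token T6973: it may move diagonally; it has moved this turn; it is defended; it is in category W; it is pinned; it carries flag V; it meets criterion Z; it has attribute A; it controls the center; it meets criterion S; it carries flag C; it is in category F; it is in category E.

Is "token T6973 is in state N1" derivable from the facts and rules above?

No

Forward chaining from the given facts derives: has marker L, is shielded, satisfies condition S1, is classified as H, satisfies condition B, is tagged H1, is in check, satisfies condition X, is classified as J, carries flag U.
The only rule concluding "it is in state N1" is R27, which needs "it is in category L1"; that is never established.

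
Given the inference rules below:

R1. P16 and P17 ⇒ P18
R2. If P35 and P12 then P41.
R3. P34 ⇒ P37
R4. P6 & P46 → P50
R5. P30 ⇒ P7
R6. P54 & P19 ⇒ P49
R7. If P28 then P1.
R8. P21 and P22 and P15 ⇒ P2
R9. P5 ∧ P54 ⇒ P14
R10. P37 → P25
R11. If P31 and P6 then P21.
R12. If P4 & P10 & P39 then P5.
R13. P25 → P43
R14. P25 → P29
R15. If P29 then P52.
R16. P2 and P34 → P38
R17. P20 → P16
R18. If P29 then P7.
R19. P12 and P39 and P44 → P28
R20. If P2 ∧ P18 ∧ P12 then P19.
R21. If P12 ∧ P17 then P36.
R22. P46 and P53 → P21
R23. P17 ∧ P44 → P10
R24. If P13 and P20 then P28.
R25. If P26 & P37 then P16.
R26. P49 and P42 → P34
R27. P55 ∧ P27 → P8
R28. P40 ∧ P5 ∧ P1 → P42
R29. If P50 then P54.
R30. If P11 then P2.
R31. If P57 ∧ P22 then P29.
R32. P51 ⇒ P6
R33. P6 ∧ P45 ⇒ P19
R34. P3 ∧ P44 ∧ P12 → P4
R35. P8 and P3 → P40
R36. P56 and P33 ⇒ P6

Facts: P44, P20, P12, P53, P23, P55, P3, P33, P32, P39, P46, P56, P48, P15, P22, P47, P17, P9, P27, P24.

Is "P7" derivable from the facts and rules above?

Yes

P16  (by R17: P20)
P28  (by R19: P12, P39, P44)
P21  (by R22: P46, P53)
P10  (by R23: P17, P44)
P8  (by R27: P55, P27)
P4  (by R34: P3, P44, P12)
P40  (by R35: P8, P3)
P6  (by R36: P56, P33)
P18  (by R1: P16, P17)
P50  (by R4: P6, P46)
P1  (by R7: P28)
P2  (by R8: P21, P22, P15)
P5  (by R12: P4, P10, P39)
P19  (by R20: P2, P18, P12)
P42  (by R28: P40, P5, P1)
P54  (by R29: P50)
P49  (by R6: P54, P19)
P34  (by R26: P49, P42)
P37  (by R3: P34)
P25  (by R10: P37)
P29  (by R14: P25)
P7  (by R18: P29)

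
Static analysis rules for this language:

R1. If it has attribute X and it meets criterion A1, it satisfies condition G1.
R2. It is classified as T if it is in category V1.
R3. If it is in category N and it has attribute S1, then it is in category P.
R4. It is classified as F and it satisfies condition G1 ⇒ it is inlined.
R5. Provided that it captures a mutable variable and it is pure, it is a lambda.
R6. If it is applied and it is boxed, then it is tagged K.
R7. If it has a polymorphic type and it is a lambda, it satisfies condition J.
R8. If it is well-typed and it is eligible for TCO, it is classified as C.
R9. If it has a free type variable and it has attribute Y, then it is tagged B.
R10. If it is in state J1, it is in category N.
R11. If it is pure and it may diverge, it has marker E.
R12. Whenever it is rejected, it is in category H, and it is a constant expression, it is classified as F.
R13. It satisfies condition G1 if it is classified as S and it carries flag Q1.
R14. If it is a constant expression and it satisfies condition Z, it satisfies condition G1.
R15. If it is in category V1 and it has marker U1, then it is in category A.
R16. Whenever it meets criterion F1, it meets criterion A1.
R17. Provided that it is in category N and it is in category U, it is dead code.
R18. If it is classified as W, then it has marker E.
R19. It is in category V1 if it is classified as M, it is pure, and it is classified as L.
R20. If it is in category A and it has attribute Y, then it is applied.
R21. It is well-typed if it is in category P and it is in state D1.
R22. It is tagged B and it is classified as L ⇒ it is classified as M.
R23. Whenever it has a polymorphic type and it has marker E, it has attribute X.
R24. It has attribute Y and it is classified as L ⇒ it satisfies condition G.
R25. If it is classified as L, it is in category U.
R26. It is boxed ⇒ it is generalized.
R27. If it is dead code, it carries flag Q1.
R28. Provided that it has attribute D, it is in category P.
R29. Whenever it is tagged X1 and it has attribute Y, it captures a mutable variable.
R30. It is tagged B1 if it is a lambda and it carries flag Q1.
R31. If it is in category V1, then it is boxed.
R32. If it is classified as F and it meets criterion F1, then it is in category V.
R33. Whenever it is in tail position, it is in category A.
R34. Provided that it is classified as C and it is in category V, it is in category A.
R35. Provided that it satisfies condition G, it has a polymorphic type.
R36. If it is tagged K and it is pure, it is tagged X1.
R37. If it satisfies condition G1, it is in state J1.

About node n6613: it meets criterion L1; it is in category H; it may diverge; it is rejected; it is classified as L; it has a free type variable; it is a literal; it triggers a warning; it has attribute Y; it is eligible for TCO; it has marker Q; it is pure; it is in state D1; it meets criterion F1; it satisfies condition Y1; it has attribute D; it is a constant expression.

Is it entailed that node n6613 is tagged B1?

Yes

By R9 (it has a free type variable, it has attribute Y): it is tagged B.
By R11 (it is pure, it may diverge): it has marker E.
By R12 (it is rejected, it is in category H, it is a constant expression): it is classified as F.
By R16 (it meets criterion F1): it meets criterion A1.
By R22 (it is tagged B, it is classified as L): it is classified as M.
By R24 (it has attribute Y, it is classified as L): it satisfies condition G.
By R25 (it is classified as L): it is in category U.
By R28 (it has attribute D): it is in category P.
By R32 (it is classified as F, it meets criterion F1): it is in category V.
By R35 (it satisfies condition G): it has a polymorphic type.
By R19 (it is classified as M, it is pure, it is classified as L): it is in category V1.
By R21 (it is in category P, it is in state D1): it is well-typed.
By R23 (it has a polymorphic type, it has marker E): it has attribute X.
By R31 (it is in category V1): it is boxed.
By R1 (it has attribute X, it meets criterion A1): it satisfies condition G1.
By R8 (it is well-typed, it is eligible for TCO): it is classified as C.
By R34 (it is classified as C, it is in category V): it is in category A.
By R37 (it satisfies condition G1): it is in state J1.
By R10 (it is in state J1): it is in category N.
By R17 (it is in category N, it is in category U): it is dead code.
By R20 (it is in category A, it has attribute Y): it is applied.
By R27 (it is dead code): it carries flag Q1.
By R6 (it is applied, it is boxed): it is tagged K.
By R36 (it is tagged K, it is pure): it is tagged X1.
By R29 (it is tagged X1, it has attribute Y): it captures a mutable variable.
By R5 (it captures a mutable variable, it is pure): it is a lambda.
By R30 (it is a lambda, it carries flag Q1): it is tagged B1.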